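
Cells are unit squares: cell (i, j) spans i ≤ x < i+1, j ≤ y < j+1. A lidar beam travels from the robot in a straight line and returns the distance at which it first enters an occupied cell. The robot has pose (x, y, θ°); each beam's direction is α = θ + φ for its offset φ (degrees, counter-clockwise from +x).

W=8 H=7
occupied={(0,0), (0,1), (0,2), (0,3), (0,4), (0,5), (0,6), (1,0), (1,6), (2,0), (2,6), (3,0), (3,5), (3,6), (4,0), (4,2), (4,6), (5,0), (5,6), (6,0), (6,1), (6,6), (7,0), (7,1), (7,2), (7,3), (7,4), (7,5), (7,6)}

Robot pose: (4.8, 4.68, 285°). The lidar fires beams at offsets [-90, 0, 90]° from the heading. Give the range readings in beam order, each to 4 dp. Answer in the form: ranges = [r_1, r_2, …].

beam 1: φ=-90°, α=195°
  direction (-0.9659, -0.2588); cell (4,4); t to first gridline: x 0.8282, y 2.6273 (then +1.0353 / +3.8637)
    (3,4) via x @ 0.8282
    (2,4) via x @ 1.8635
    (2,3) via y @ 2.6273
    (1,3) via x @ 2.8988
    (0,3) via x @ 3.9340  # hit
  → r_1 = 3.9340
beam 2: φ=0°, α=285°
  direction (0.2588, -0.9659); cell (4,4); t to first gridline: x 0.7727, y 0.7040 (then +3.8637 / +1.0353)
    (4,3) via y @ 0.7040
    (5,3) via x @ 0.7727
    (5,2) via y @ 1.7393
    (5,1) via y @ 2.7745
    (5,0) via y @ 3.8098  # hit
  → r_2 = 3.8098
beam 3: φ=90°, α=15°
  direction (0.9659, 0.2588); cell (4,4); t to first gridline: x 0.2071, y 1.2364 (then +1.0353 / +3.8637)
    (5,4) via x @ 0.2071
    (5,5) via y @ 1.2364
    (6,5) via x @ 1.2423
    (7,5) via x @ 2.2776  # hit
  → r_3 = 2.2776

ranges = [3.9340, 3.8098, 2.2776]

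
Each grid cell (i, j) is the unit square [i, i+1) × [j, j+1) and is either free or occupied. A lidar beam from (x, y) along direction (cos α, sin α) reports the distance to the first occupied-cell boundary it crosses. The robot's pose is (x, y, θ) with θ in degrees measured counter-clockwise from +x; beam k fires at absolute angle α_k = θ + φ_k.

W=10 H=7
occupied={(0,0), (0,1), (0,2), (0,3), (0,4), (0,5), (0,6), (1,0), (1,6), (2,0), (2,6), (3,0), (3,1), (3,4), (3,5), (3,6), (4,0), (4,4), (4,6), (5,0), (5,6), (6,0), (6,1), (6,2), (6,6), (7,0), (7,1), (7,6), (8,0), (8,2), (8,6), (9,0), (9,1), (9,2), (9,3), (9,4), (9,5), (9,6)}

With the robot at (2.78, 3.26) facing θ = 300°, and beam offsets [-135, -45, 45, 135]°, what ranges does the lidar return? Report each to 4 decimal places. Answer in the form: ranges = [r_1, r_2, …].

ranges = [1.8428, 2.3397, 3.3336, 0.8500]

beam 1: φ=-135°, α=165°
  dir = (cos 165°, sin 165°) = (-0.9659, 0.2588); from cell (2,3)
  next x-line at t=0.8075, next y-line at t=2.8591; Δt_x=1.0353, Δt_y=3.8637
    x: enter (1,3) at t=0.8075
    x: enter (0,3) at t=1.8428 ← occupied
  → r_1 = 1.8428
beam 2: φ=-45°, α=255°
  dir = (cos 255°, sin 255°) = (-0.2588, -0.9659); from cell (2,3)
  next x-line at t=3.0137, next y-line at t=0.2692; Δt_x=3.8637, Δt_y=1.0353
    y: enter (2,2) at t=0.2692
    y: enter (2,1) at t=1.3044
    y: enter (2,0) at t=2.3397 ← occupied
  → r_2 = 2.3397
beam 3: φ=45°, α=345°
  dir = (cos 345°, sin 345°) = (0.9659, -0.2588); from cell (2,3)
  next x-line at t=0.2278, next y-line at t=1.0046; Δt_x=1.0353, Δt_y=3.8637
    x: enter (3,3) at t=0.2278
    y: enter (3,2) at t=1.0046
    x: enter (4,2) at t=1.2630
    x: enter (5,2) at t=2.2983
    x: enter (6,2) at t=3.3336 ← occupied
  → r_3 = 3.3336
beam 4: φ=135°, α=75°
  dir = (cos 75°, sin 75°) = (0.2588, 0.9659); from cell (2,3)
  next x-line at t=0.8500, next y-line at t=0.7661; Δt_x=3.8637, Δt_y=1.0353
    y: enter (2,4) at t=0.7661
    x: enter (3,4) at t=0.8500 ← occupied
  → r_4 = 0.8500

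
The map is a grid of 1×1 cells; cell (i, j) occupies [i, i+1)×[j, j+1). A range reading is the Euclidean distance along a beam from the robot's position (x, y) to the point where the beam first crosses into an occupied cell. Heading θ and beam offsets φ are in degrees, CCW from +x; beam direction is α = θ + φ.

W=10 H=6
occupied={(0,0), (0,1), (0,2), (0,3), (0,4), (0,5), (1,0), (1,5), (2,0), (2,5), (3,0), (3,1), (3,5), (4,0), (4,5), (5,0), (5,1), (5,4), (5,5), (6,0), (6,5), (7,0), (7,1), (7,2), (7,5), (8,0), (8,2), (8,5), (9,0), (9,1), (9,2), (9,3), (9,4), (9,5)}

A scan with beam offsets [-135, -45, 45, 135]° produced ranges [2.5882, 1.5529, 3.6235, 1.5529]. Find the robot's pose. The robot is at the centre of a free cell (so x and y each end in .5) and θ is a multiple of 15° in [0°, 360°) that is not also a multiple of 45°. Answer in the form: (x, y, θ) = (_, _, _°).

(x, y, θ) = (3.5, 3.5, 300°)

The pose lattice has 26·16 = 416 candidates. Test each by forward raycasting.
  (4.5, 1.5, 240°): beam 1 = 3.6235 ≠ 2.5882 ✗
  (4.5, 3.5, 105°): beam 1 = 2.8868 ≠ 2.5882 ✗
  (4.5, 3.5, 165°): beam 1 = 1.0000 ≠ 2.5882 ✗
  (2.5, 4.5, 285°): beam 1 = 1.0000 ≠ 2.5882 ✗
  (4.5, 4.5, 300°): beam 1 = 1.9319 ≠ 2.5882 ✗
  …
  (3.5, 3.5, 300°): r_1=2.5882, r_2=1.5529, r_3=3.6235, r_4=1.5529 — all match ✓
No second candidate reproduces the full scan.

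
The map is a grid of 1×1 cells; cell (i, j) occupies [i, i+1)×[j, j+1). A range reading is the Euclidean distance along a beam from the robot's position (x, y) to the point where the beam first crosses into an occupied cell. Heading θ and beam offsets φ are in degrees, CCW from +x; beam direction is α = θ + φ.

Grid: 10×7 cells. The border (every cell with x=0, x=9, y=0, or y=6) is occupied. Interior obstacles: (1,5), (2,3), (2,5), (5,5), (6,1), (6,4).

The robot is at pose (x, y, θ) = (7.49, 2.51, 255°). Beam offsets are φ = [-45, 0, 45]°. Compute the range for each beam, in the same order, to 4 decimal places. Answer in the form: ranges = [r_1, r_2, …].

ranges = [1.0200, 1.5633, 1.7436]

beam 1: φ=-45°, α=210°
  d=(-0.8660,-0.5000)  start (7,2)  tX=0.5658 tY=1.0200  stride 1/|dx|=1.1547 1/|dy|=2.0000
    cross x-line → (6,2), t=0.5658
    cross y-line → (6,1), t=1.0200 (wall)
  → r_1 = 1.0200
beam 2: φ=0°, α=255°
  d=(-0.2588,-0.9659)  start (7,2)  tX=1.8932 tY=0.5280  stride 1/|dx|=3.8637 1/|dy|=1.0353
    cross y-line → (7,1), t=0.5280
    cross y-line → (7,0), t=1.5633 (wall)
  → r_2 = 1.5633
beam 3: φ=45°, α=300°
  d=(0.5000,-0.8660)  start (7,2)  tX=1.0200 tY=0.5889  stride 1/|dx|=2.0000 1/|dy|=1.1547
    cross y-line → (7,1), t=0.5889
    cross x-line → (8,1), t=1.0200
    cross y-line → (8,0), t=1.7436 (wall)
  → r_3 = 1.7436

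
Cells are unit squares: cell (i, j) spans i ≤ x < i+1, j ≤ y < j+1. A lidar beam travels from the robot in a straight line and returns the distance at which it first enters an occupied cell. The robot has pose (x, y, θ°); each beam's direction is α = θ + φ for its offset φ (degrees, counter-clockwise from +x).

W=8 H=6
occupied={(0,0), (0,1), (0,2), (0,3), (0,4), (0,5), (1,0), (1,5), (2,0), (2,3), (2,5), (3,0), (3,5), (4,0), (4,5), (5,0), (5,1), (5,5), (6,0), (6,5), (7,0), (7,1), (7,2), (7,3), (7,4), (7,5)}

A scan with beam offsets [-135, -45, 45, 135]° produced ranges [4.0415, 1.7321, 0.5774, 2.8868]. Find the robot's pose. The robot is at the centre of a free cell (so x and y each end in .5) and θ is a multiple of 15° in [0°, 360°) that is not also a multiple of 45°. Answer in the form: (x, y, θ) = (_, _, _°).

Enumerate (i+0.5, j+0.5, θ) over the 22 free cells and 16 admissible headings. For each, cast all 4 beams and compare to the given ranges.
  (2.5, 1.5, 330°): beam 1 = 1.5529 ≠ 4.0415 ✗
  (6.5, 1.5, 285°): beam 1 = 0.5774 ≠ 4.0415 ✗
  (4.5, 3.5, 120°): beam 1 = 2.5882 ≠ 4.0415 ✗
  (2.5, 1.5, 285°): beam 1 = 1.7321 ≠ 4.0415 ✗
  …
  (3.5, 3.5, 105°): r_1=4.0415, r_2=1.7321, r_3=0.5774, r_4=2.8868 — all match ✓
Only this pose fits every beam.

(x, y, θ) = (3.5, 3.5, 105°)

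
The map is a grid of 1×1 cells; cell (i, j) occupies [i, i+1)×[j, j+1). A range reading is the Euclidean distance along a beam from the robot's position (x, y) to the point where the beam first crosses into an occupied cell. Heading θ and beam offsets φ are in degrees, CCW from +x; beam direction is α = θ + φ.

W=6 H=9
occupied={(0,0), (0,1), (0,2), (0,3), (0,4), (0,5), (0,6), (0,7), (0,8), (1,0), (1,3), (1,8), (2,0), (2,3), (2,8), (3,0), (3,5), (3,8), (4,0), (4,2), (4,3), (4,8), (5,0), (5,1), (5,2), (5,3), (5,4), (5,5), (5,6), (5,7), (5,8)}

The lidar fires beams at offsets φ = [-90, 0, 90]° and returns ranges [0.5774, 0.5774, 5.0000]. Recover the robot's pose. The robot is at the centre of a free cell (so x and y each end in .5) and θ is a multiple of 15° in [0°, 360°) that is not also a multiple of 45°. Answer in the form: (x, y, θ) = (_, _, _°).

Candidates: 23 free-cell centres × 16 headings = 368 poses. Raycast each; keep the one whose scan matches to 4 dp.
  (4.5, 7.5, 210°): beam 2 = 4.0415 ≠ 0.5774 ✗
  (1.5, 5.5, 240°): beam 2 = 1.0000 ≠ 0.5774 ✗
  (3.5, 2.5, 240°): beam 1 = 1.0000 ≠ 0.5774 ✗
  …
  (1.5, 7.5, 210°): r_1=0.5774, r_2=0.5774, r_3=5.0000 — all match ✓
Only this pose fits every beam.

(x, y, θ) = (1.5, 7.5, 210°)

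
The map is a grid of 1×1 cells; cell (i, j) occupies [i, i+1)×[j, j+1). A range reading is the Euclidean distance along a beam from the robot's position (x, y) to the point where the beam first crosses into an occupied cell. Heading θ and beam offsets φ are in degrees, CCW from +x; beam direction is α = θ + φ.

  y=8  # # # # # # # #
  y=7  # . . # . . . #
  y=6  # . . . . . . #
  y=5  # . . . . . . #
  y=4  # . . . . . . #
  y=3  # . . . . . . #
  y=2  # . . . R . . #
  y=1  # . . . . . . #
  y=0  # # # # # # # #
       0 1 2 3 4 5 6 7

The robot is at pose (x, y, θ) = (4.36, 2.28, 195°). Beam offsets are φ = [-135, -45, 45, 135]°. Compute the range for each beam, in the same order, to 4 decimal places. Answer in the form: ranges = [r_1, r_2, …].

ranges = [5.2800, 3.8798, 1.4780, 2.5600]

beam 1: φ=-135°, α=60°
  direction (0.5000, 0.8660); cell (4,2); t to first gridline: x 1.2800, y 0.8314 (then +2.0000 / +1.1547)
    (4,3) via y @ 0.8314
    (5,3) via x @ 1.2800
    (5,4) via y @ 1.9861
    (5,5) via y @ 3.1408
    (6,5) via x @ 3.2800
    (6,6) via y @ 4.2955
    (7,6) via x @ 5.2800  # hit
  → r_1 = 5.2800
beam 2: φ=-45°, α=150°
  direction (-0.8660, 0.5000); cell (4,2); t to first gridline: x 0.4157, y 1.4400 (then +1.1547 / +2.0000)
    (3,2) via x @ 0.4157
    (3,3) via y @ 1.4400
    (2,3) via x @ 1.5704
    (1,3) via x @ 2.7251
    (1,4) via y @ 3.4400
    (0,4) via x @ 3.8798  # hit
  → r_2 = 3.8798
beam 3: φ=45°, α=240°
  direction (-0.5000, -0.8660); cell (4,2); t to first gridline: x 0.7200, y 0.3233 (then +2.0000 / +1.1547)
    (4,1) via y @ 0.3233
    (3,1) via x @ 0.7200
    (3,0) via y @ 1.4780  # hit
  → r_3 = 1.4780
beam 4: φ=135°, α=330°
  direction (0.8660, -0.5000); cell (4,2); t to first gridline: x 0.7390, y 0.5600 (then +1.1547 / +2.0000)
    (4,1) via y @ 0.5600
    (5,1) via x @ 0.7390
    (6,1) via x @ 1.8937
    (6,0) via y @ 2.5600  # hit
  → r_4 = 2.5600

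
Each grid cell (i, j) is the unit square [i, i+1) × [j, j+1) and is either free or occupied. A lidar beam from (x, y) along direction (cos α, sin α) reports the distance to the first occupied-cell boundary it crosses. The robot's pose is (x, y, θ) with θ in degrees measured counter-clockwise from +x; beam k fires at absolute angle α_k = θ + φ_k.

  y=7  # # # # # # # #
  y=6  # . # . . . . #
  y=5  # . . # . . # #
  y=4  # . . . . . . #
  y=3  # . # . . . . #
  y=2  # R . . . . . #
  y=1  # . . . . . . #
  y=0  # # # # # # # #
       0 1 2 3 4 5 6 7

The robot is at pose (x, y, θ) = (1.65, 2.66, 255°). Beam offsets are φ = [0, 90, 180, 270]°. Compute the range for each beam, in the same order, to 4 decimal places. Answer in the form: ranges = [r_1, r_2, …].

ranges = [1.7186, 5.5387, 1.3523, 0.6729]

beam 1: φ=0°, α=255°
  cosα=-0.2588 sinα=-0.9659 | (1,2) | tMaxX 2.5114 tMaxY 0.6833 | tΔX 3.8637 tΔY 1.0353
    t=0.6833 [y] (1,1)
    t=1.7186 [y] (1,0) — stop
  → r_1 = 1.7186
beam 2: φ=90°, α=345°
  cosα=0.9659 sinα=-0.2588 | (1,2) | tMaxX 0.3623 tMaxY 2.5500 | tΔX 1.0353 tΔY 3.8637
    t=0.3623 [x] (2,2)
    t=1.3976 [x] (3,2)
    t=2.4329 [x] (4,2)
    t=2.5500 [y] (4,1)
    t=3.4682 [x] (5,1)
    t=4.5035 [x] (6,1)
    t=5.5387 [x] (7,1) — stop
  → r_2 = 5.5387
beam 3: φ=180°, α=75°
  cosα=0.2588 sinα=0.9659 | (1,2) | tMaxX 1.3523 tMaxY 0.3520 | tΔX 3.8637 tΔY 1.0353
    t=0.3520 [y] (1,3)
    t=1.3523 [x] (2,3) — stop
  → r_3 = 1.3523
beam 4: φ=270°, α=165°
  cosα=-0.9659 sinα=0.2588 | (1,2) | tMaxX 0.6729 tMaxY 1.3137 | tΔX 1.0353 tΔY 3.8637
    t=0.6729 [x] (0,2) — stop
  → r_4 = 0.6729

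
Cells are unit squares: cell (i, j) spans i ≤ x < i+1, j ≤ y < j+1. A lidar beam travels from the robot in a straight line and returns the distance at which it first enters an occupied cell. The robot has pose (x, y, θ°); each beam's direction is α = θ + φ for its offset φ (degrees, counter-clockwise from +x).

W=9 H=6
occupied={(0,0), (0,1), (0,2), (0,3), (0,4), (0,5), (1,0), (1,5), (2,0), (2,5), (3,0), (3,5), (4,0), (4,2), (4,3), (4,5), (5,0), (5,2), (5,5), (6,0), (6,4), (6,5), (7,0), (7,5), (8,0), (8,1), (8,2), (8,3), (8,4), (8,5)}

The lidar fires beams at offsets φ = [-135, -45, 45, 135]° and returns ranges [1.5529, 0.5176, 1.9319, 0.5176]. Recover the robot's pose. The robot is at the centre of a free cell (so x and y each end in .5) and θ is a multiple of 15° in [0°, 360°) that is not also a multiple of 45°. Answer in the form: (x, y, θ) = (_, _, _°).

(x, y, θ) = (4.5, 4.5, 120°)

The pose lattice has 24·16 = 384 candidates. Test each by forward raycasting.
  (2.5, 4.5, 30°): beam 1 = 3.6235 ≠ 1.5529 ✗
  (5.5, 3.5, 105°): beam 1 = 2.8868 ≠ 1.5529 ✗
  (7.5, 3.5, 240°): beam 2 = 1.9319 ≠ 0.5176 ✗
  …
  (4.5, 4.5, 120°): r_1=1.5529, r_2=0.5176, r_3=1.9319, r_4=0.5176 — all match ✓
Unique over the lattice → pose = (4.5, 4.5, 120°).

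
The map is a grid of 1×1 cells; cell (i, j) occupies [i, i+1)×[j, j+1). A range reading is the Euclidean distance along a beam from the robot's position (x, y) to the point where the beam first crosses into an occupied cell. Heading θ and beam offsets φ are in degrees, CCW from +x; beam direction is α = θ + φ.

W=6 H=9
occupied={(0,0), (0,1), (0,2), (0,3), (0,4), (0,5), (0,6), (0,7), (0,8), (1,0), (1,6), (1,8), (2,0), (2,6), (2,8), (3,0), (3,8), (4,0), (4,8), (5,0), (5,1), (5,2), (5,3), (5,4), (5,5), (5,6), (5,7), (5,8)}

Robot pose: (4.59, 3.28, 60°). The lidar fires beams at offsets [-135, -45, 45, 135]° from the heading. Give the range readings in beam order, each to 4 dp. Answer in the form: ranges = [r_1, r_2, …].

ranges = [1.5841, 0.4245, 4.8865, 3.7166]

beam 1: φ=-135°, α=285°
  direction (0.2588, -0.9659); cell (4,3); t to first gridline: x 1.5841, y 0.2899 (then +3.8637 / +1.0353)
    (4,2) via y @ 0.2899
    (4,1) via y @ 1.3252
    (5,1) via x @ 1.5841  # hit
  → r_1 = 1.5841
beam 2: φ=-45°, α=15°
  direction (0.9659, 0.2588); cell (4,3); t to first gridline: x 0.4245, y 2.7819 (then +1.0353 / +3.8637)
    (5,3) via x @ 0.4245  # hit
  → r_2 = 0.4245
beam 3: φ=45°, α=105°
  direction (-0.2588, 0.9659); cell (4,3); t to first gridline: x 2.2796, y 0.7454 (then +3.8637 / +1.0353)
    (4,4) via y @ 0.7454
    (4,5) via y @ 1.7807
    (3,5) via x @ 2.2796
    (3,6) via y @ 2.8160
    (3,7) via y @ 3.8512
    (3,8) via y @ 4.8865  # hit
  → r_3 = 4.8865
beam 4: φ=135°, α=195°
  direction (-0.9659, -0.2588); cell (4,3); t to first gridline: x 0.6108, y 1.0818 (then +1.0353 / +3.8637)
    (3,3) via x @ 0.6108
    (3,2) via y @ 1.0818
    (2,2) via x @ 1.6461
    (1,2) via x @ 2.6814
    (0,2) via x @ 3.7166  # hit
  → r_4 = 3.7166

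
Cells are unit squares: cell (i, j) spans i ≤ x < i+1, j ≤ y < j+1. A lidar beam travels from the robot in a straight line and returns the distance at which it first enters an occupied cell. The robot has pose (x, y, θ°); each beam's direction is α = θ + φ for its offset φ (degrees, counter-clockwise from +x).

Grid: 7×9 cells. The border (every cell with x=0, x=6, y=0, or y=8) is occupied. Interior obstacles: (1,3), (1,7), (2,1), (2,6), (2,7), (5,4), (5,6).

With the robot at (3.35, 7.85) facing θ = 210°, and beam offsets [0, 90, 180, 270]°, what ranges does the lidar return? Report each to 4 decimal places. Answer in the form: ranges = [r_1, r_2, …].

beam 1: φ=0°, α=210°
  dir = (cos 210°, sin 210°) = (-0.8660, -0.5000); from cell (3,7)
  next x-line at t=0.4041, next y-line at t=1.7000; Δt_x=1.1547, Δt_y=2.0000
    x: enter (2,7) at t=0.4041 ← occupied
  → r_1 = 0.4041
beam 2: φ=90°, α=300°
  dir = (cos 300°, sin 300°) = (0.5000, -0.8660); from cell (3,7)
  next x-line at t=1.3000, next y-line at t=0.9815; Δt_x=2.0000, Δt_y=1.1547
    y: enter (3,6) at t=0.9815
    x: enter (4,6) at t=1.3000
    y: enter (4,5) at t=2.1362
    y: enter (4,4) at t=3.2909
    x: enter (5,4) at t=3.3000 ← occupied
  → r_2 = 3.3000
beam 3: φ=180°, α=30°
  dir = (cos 30°, sin 30°) = (0.8660, 0.5000); from cell (3,7)
  next x-line at t=0.7506, next y-line at t=0.3000; Δt_x=1.1547, Δt_y=2.0000
    y: enter (3,8) at t=0.3000 ← occupied
  → r_3 = 0.3000
beam 4: φ=270°, α=120°
  dir = (cos 120°, sin 120°) = (-0.5000, 0.8660); from cell (3,7)
  next x-line at t=0.7000, next y-line at t=0.1732; Δt_x=2.0000, Δt_y=1.1547
    y: enter (3,8) at t=0.1732 ← occupied
  → r_4 = 0.1732

ranges = [0.4041, 3.3000, 0.3000, 0.1732]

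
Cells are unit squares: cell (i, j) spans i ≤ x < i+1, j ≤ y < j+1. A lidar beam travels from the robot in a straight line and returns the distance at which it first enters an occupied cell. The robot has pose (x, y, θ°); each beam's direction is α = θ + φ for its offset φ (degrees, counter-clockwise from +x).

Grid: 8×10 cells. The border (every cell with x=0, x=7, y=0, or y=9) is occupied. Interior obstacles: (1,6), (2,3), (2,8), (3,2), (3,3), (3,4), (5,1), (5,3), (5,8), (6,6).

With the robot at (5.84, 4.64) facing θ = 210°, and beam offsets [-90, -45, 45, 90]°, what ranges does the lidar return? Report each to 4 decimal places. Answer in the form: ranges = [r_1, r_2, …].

beam 1: φ=-90°, α=120°
  direction (-0.5000, 0.8660); cell (5,4); t to first gridline: x 1.6800, y 0.4157 (then +2.0000 / +1.1547)
    (5,5) via y @ 0.4157
    (5,6) via y @ 1.5704
    (4,6) via x @ 1.6800
    (4,7) via y @ 2.7251
    (3,7) via x @ 3.6800
    (3,8) via y @ 3.8798
    (3,9) via y @ 5.0345  # hit
  → r_1 = 5.0345
beam 2: φ=-45°, α=165°
  direction (-0.9659, 0.2588); cell (5,4); t to first gridline: x 0.8696, y 1.3909 (then +1.0353 / +3.8637)
    (4,4) via x @ 0.8696
    (4,5) via y @ 1.3909
    (3,5) via x @ 1.9049
    (2,5) via x @ 2.9402
    (1,5) via x @ 3.9755
    (0,5) via x @ 5.0107  # hit
  → r_2 = 5.0107
beam 3: φ=45°, α=255°
  direction (-0.2588, -0.9659); cell (5,4); t to first gridline: x 3.2455, y 0.6626 (then +3.8637 / +1.0353)
    (5,3) via y @ 0.6626  # hit
  → r_3 = 0.6626
beam 4: φ=90°, α=300°
  direction (0.5000, -0.8660); cell (5,4); t to first gridline: x 0.3200, y 0.7390 (then +2.0000 / +1.1547)
    (6,4) via x @ 0.3200
    (6,3) via y @ 0.7390
    (6,2) via y @ 1.8937
    (7,2) via x @ 2.3200  # hit
  → r_4 = 2.3200

ranges = [5.0345, 5.0107, 0.6626, 2.3200]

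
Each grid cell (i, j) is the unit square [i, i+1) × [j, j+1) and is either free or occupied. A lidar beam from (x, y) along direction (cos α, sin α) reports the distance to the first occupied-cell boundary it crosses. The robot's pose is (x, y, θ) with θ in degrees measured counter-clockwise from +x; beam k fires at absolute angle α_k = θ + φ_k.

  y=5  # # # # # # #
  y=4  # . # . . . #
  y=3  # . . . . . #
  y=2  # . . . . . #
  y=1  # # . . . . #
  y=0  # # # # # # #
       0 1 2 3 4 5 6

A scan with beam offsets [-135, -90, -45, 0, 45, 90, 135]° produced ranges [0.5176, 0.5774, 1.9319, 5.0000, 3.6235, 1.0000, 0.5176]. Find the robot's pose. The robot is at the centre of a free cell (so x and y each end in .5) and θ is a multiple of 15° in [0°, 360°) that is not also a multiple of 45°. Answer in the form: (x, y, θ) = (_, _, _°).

(x, y, θ) = (5.5, 4.5, 210°)

Enumerate (i+0.5, j+0.5, θ) over the 18 free cells and 16 admissible headings. For each, cast all 7 beams and compare to the given ranges.
  (5.5, 4.5, 75°): beam 1 = 1.0000 ≠ 0.5176 ✗
  (3.5, 3.5, 285°): beam 1 = 1.0000 ≠ 0.5176 ✗
  (1.5, 2.5, 75°): beam 1 = 0.5774 ≠ 0.5176 ✗
  (5.5, 3.5, 240°): beam 1 = 1.5529 ≠ 0.5176 ✗
  (1.5, 2.5, 330°): beam 3 = 0.5176 ≠ 1.9319 ✗
  …
  (5.5, 4.5, 210°): r_1=0.5176, r_2=0.5774, r_3=1.9319, r_4=5.0000, r_5=3.6235, r_6=1.0000, r_7=0.5176 — all match ✓
Only this pose fits every beam.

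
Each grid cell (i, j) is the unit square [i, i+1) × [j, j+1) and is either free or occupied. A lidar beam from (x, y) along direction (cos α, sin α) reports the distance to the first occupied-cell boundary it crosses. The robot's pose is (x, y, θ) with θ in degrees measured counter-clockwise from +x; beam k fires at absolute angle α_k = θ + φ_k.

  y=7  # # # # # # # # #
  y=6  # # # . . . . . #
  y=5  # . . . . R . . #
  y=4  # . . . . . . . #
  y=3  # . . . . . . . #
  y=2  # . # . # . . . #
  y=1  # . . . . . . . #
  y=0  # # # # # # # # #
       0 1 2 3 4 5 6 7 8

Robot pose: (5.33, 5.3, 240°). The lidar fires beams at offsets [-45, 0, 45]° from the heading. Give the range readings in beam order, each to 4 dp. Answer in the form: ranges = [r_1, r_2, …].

ranges = [4.4827, 2.6558, 4.4517]

beam 1: φ=-45°, α=195°
  cosα=-0.9659 sinα=-0.2588 | (5,5) | tMaxX 0.3416 tMaxY 1.1591 | tΔX 1.0353 tΔY 3.8637
    t=0.3416 [x] (4,5)
    t=1.1591 [y] (4,4)
    t=1.3769 [x] (3,4)
    t=2.4122 [x] (2,4)
    t=3.4475 [x] (1,4)
    t=4.4827 [x] (0,4) — stop
  → r_1 = 4.4827
beam 2: φ=0°, α=240°
  cosα=-0.5000 sinα=-0.8660 | (5,5) | tMaxX 0.6600 tMaxY 0.3464 | tΔX 2.0000 tΔY 1.1547
    t=0.3464 [y] (5,4)
    t=0.6600 [x] (4,4)
    t=1.5011 [y] (4,3)
    t=2.6558 [y] (4,2) — stop
  → r_2 = 2.6558
beam 3: φ=45°, α=285°
  cosα=0.2588 sinα=-0.9659 | (5,5) | tMaxX 2.5887 tMaxY 0.3106 | tΔX 3.8637 tΔY 1.0353
    t=0.3106 [y] (5,4)
    t=1.3459 [y] (5,3)
    t=2.3811 [y] (5,2)
    t=2.5887 [x] (6,2)
    t=3.4164 [y] (6,1)
    t=4.4517 [y] (6,0) — stop
  → r_3 = 4.4517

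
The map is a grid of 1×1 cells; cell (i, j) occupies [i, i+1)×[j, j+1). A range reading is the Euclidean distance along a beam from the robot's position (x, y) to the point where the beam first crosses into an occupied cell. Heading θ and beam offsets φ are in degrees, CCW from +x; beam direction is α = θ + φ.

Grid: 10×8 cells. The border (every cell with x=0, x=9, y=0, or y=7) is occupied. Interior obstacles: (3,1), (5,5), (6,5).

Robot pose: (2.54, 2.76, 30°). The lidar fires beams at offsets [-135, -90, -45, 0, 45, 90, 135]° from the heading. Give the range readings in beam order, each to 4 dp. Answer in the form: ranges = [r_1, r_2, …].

ranges = [1.8221, 0.9200, 6.6879, 4.4800, 4.3896, 3.0800, 1.5943]

beam 1: φ=-135°, α=255°
  d=(-0.2588,-0.9659)  start (2,2)  tX=2.0864 tY=0.7868  stride 1/|dx|=3.8637 1/|dy|=1.0353
    cross y-line → (2,1), t=0.7868
    cross y-line → (2,0), t=1.8221 (wall)
  → r_1 = 1.8221
beam 2: φ=-90°, α=300°
  d=(0.5000,-0.8660)  start (2,2)  tX=0.9200 tY=0.8776  stride 1/|dx|=2.0000 1/|dy|=1.1547
    cross y-line → (2,1), t=0.8776
    cross x-line → (3,1), t=0.9200 (wall)
  → r_2 = 0.9200
beam 3: φ=-45°, α=345°
  d=(0.9659,-0.2588)  start (2,2)  tX=0.4762 tY=2.9364  stride 1/|dx|=1.0353 1/|dy|=3.8637
    cross x-line → (3,2), t=0.4762
    cross x-line → (4,2), t=1.5115
    cross x-line → (5,2), t=2.5468
    cross y-line → (5,1), t=2.9364
    cross x-line → (6,1), t=3.5821
    cross x-line → (7,1), t=4.6173
    cross x-line → (8,1), t=5.6526
    cross x-line → (9,1), t=6.6879 (wall)
  → r_3 = 6.6879
beam 4: φ=0°, α=30°
  d=(0.8660,0.5000)  start (2,2)  tX=0.5312 tY=0.4800  stride 1/|dx|=1.1547 1/|dy|=2.0000
    cross y-line → (2,3), t=0.4800
    cross x-line → (3,3), t=0.5312
    cross x-line → (4,3), t=1.6859
    cross y-line → (4,4), t=2.4800
    cross x-line → (5,4), t=2.8406
    cross x-line → (6,4), t=3.9953
    cross y-line → (6,5), t=4.4800 (wall)
  → r_4 = 4.4800
beam 5: φ=45°, α=75°
  d=(0.2588,0.9659)  start (2,2)  tX=1.7773 tY=0.2485  stride 1/|dx|=3.8637 1/|dy|=1.0353
    cross y-line → (2,3), t=0.2485
    cross y-line → (2,4), t=1.2837
    cross x-line → (3,4), t=1.7773
    cross y-line → (3,5), t=2.3190
    cross y-line → (3,6), t=3.3543
    cross y-line → (3,7), t=4.3896 (wall)
  → r_5 = 4.3896
beam 6: φ=90°, α=120°
  d=(-0.5000,0.8660)  start (2,2)  tX=1.0800 tY=0.2771  stride 1/|dx|=2.0000 1/|dy|=1.1547
    cross y-line → (2,3), t=0.2771
    cross x-line → (1,3), t=1.0800
    cross y-line → (1,4), t=1.4318
    cross y-line → (1,5), t=2.5865
    cross x-line → (0,5), t=3.0800 (wall)
  → r_6 = 3.0800
beam 7: φ=135°, α=165°
  d=(-0.9659,0.2588)  start (2,2)  tX=0.5590 tY=0.9273  stride 1/|dx|=1.0353 1/|dy|=3.8637
    cross x-line → (1,2), t=0.5590
    cross y-line → (1,3), t=0.9273
    cross x-line → (0,3), t=1.5943 (wall)
  → r_7 = 1.5943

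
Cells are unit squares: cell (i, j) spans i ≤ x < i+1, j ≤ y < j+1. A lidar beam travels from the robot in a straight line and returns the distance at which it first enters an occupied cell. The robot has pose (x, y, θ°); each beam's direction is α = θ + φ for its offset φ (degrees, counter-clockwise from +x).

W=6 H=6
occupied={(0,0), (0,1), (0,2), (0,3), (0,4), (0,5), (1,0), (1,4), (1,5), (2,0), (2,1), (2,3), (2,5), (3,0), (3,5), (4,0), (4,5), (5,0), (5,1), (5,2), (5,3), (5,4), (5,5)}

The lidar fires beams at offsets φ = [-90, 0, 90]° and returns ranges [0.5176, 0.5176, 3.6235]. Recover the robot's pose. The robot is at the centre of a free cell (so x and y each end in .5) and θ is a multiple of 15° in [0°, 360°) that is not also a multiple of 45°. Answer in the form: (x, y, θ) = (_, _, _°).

(x, y, θ) = (4.5, 1.5, 15°)

The pose lattice has 13·16 = 208 candidates. Test each by forward raycasting.
  (4.5, 1.5, 120°): beam 1 = 0.5774 ≠ 0.5176 ✗
  (1.5, 2.5, 75°): beam 1 = 3.6235 ≠ 0.5176 ✗
  (4.5, 4.5, 255°): beam 1 = 1.9319 ≠ 0.5176 ✗
  (4.5, 4.5, 150°): beam 1 = 0.5774 ≠ 0.5176 ✗
  (1.5, 1.5, 75°): beam 2 = 1.9319 ≠ 0.5176 ✗
  …
  (4.5, 1.5, 15°): r_1=0.5176, r_2=0.5176, r_3=3.6235 — all match ✓
Only this pose fits every beam.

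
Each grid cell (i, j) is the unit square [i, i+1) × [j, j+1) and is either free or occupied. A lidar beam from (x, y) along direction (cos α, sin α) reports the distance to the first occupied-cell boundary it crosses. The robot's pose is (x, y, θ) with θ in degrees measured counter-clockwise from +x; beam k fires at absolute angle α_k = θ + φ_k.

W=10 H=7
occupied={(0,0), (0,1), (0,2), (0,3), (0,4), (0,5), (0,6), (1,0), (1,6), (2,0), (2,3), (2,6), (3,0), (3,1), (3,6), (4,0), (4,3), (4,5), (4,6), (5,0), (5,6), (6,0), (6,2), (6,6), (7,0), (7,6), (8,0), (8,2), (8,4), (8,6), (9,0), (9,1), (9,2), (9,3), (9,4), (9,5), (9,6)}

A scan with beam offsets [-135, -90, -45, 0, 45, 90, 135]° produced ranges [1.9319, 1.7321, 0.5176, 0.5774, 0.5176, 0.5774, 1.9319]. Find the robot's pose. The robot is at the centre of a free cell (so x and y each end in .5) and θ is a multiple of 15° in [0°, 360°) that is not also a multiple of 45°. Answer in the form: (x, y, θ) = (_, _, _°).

The pose lattice has 33·16 = 528 candidates. Test each by forward raycasting.
  (5.5, 3.5, 15°): beam 1 = 2.8868 ≠ 1.9319 ✗
  (3.5, 3.5, 75°): beam 1 = 2.8868 ≠ 1.9319 ✗
  (2.5, 1.5, 120°): beam 1 = 0.5176 ≠ 1.9319 ✗
  …
  (3.5, 5.5, 30°): r_1=1.9319, r_2=1.7321, r_3=0.5176, r_4=0.5774, r_5=0.5176, r_6=0.5774, r_7=1.9319 — all match ✓
Unique over the lattice → pose = (3.5, 5.5, 30°).

(x, y, θ) = (3.5, 5.5, 30°)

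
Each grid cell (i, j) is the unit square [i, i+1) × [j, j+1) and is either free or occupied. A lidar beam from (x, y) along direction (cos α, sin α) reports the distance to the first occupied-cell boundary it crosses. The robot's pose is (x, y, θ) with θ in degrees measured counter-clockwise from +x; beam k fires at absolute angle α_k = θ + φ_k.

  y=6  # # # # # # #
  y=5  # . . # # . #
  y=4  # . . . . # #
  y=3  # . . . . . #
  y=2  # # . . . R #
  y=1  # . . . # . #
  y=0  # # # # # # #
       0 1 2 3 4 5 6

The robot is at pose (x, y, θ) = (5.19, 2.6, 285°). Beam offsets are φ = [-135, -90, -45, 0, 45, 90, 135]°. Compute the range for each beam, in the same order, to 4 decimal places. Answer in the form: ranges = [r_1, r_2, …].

beam 1: φ=-135°, α=150°
  direction (-0.8660, 0.5000); cell (5,2); t to first gridline: x 0.2194, y 0.8000 (then +1.1547 / +2.0000)
    (4,2) via x @ 0.2194
    (4,3) via y @ 0.8000
    (3,3) via x @ 1.3741
    (2,3) via x @ 2.5288
    (2,4) via y @ 2.8000
    (1,4) via x @ 3.6835
    (1,5) via y @ 4.8000
    (0,5) via x @ 4.8382  # hit
  → r_1 = 4.8382
beam 2: φ=-90°, α=195°
  direction (-0.9659, -0.2588); cell (5,2); t to first gridline: x 0.1967, y 2.3182 (then +1.0353 / +3.8637)
    (4,2) via x @ 0.1967
    (3,2) via x @ 1.2320
    (2,2) via x @ 2.2673
    (2,1) via y @ 2.3182
    (1,1) via x @ 3.3025
    (0,1) via x @ 4.3378  # hit
  → r_2 = 4.3378
beam 3: φ=-45°, α=240°
  direction (-0.5000, -0.8660); cell (5,2); t to first gridline: x 0.3800, y 0.6928 (then +2.0000 / +1.1547)
    (4,2) via x @ 0.3800
    (4,1) via y @ 0.6928  # hit
  → r_3 = 0.6928
beam 4: φ=0°, α=285°
  direction (0.2588, -0.9659); cell (5,2); t to first gridline: x 3.1296, y 0.6212 (then +3.8637 / +1.0353)
    (5,1) via y @ 0.6212
    (5,0) via y @ 1.6564  # hit
  → r_4 = 1.6564
beam 5: φ=45°, α=330°
  direction (0.8660, -0.5000); cell (5,2); t to first gridline: x 0.9353, y 1.2000 (then +1.1547 / +2.0000)
    (6,2) via x @ 0.9353  # hit
  → r_5 = 0.9353
beam 6: φ=90°, α=15°
  direction (0.9659, 0.2588); cell (5,2); t to first gridline: x 0.8386, y 1.5455 (then +1.0353 / +3.8637)
    (6,2) via x @ 0.8386  # hit
  → r_6 = 0.8386
beam 7: φ=135°, α=60°
  direction (0.5000, 0.8660); cell (5,2); t to first gridline: x 1.6200, y 0.4619 (then +2.0000 / +1.1547)
    (5,3) via y @ 0.4619
    (5,4) via y @ 1.6166  # hit
  → r_7 = 1.6166

ranges = [4.8382, 4.3378, 0.6928, 1.6564, 0.9353, 0.8386, 1.6166]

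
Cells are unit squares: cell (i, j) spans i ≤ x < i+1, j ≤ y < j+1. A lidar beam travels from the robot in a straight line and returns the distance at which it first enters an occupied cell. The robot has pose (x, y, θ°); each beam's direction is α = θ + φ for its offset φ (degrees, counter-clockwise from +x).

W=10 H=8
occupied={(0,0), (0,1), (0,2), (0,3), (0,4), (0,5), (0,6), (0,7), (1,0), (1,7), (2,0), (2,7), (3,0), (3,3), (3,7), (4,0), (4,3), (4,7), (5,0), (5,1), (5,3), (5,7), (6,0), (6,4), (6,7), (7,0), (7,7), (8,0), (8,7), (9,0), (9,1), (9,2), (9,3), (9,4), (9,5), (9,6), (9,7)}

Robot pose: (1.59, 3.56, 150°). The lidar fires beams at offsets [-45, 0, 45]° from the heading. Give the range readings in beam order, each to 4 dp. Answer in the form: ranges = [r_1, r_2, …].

ranges = [2.2796, 0.6813, 0.6108]

beam 1: φ=-45°, α=105°
  direction (-0.2588, 0.9659); cell (1,3); t to first gridline: x 2.2796, y 0.4555 (then +3.8637 / +1.0353)
    (1,4) via y @ 0.4555
    (1,5) via y @ 1.4908
    (0,5) via x @ 2.2796  # hit
  → r_1 = 2.2796
beam 2: φ=0°, α=150°
  direction (-0.8660, 0.5000); cell (1,3); t to first gridline: x 0.6813, y 0.8800 (then +1.1547 / +2.0000)
    (0,3) via x @ 0.6813  # hit
  → r_2 = 0.6813
beam 3: φ=45°, α=195°
  direction (-0.9659, -0.2588); cell (1,3); t to first gridline: x 0.6108, y 2.1637 (then +1.0353 / +3.8637)
    (0,3) via x @ 0.6108  # hit
  → r_3 = 0.6108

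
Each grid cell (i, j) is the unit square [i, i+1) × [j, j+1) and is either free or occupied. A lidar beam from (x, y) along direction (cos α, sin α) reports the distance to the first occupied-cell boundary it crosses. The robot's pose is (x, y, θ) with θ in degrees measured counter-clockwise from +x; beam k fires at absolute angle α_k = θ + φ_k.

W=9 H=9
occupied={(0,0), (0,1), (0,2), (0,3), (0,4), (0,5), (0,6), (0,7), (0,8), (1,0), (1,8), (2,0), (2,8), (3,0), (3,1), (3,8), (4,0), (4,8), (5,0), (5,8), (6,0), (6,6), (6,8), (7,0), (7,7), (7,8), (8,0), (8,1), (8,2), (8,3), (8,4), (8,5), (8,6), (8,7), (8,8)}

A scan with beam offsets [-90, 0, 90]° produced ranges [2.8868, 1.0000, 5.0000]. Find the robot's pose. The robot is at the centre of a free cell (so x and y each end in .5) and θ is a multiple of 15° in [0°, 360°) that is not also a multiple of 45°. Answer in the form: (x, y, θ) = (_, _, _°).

(x, y, θ) = (5.5, 5.5, 60°)

The pose lattice has 46·16 = 736 candidates. Test each by forward raycasting.
  (3.5, 5.5, 345°): beam 1 = 4.6587 ≠ 2.8868 ✗
  (2.5, 7.5, 255°): beam 1 = 1.5529 ≠ 2.8868 ✗
  (5.5, 6.5, 15°): beam 1 = 5.6940 ≠ 2.8868 ✗
  (3.5, 3.5, 30°): beam 2 = 5.1962 ≠ 1.0000 ✗
  …
  (5.5, 5.5, 60°): r_1=2.8868, r_2=1.0000, r_3=5.0000 — all match ✓
No second candidate reproduces the full scan.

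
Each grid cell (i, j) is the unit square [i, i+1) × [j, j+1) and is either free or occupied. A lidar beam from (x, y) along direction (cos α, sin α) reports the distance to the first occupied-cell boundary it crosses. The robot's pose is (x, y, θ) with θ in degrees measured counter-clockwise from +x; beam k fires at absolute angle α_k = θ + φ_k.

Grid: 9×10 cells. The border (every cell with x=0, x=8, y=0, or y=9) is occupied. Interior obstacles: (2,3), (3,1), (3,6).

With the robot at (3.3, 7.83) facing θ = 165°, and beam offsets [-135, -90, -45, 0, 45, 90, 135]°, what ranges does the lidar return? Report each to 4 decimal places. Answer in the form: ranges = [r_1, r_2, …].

ranges = [2.3400, 1.2113, 1.3510, 2.3811, 2.6558, 0.8593, 0.9584]

beam 1: φ=-135°, α=30°
  dir = (cos 30°, sin 30°) = (0.8660, 0.5000); from cell (3,7)
  next x-line at t=0.8083, next y-line at t=0.3400; Δt_x=1.1547, Δt_y=2.0000
    y: enter (3,8) at t=0.3400
    x: enter (4,8) at t=0.8083
    x: enter (5,8) at t=1.9630
    y: enter (5,9) at t=2.3400 ← occupied
  → r_1 = 2.3400
beam 2: φ=-90°, α=75°
  dir = (cos 75°, sin 75°) = (0.2588, 0.9659); from cell (3,7)
  next x-line at t=2.7046, next y-line at t=0.1760; Δt_x=3.8637, Δt_y=1.0353
    y: enter (3,8) at t=0.1760
    y: enter (3,9) at t=1.2113 ← occupied
  → r_2 = 1.2113
beam 3: φ=-45°, α=120°
  dir = (cos 120°, sin 120°) = (-0.5000, 0.8660); from cell (3,7)
  next x-line at t=0.6000, next y-line at t=0.1963; Δt_x=2.0000, Δt_y=1.1547
    y: enter (3,8) at t=0.1963
    x: enter (2,8) at t=0.6000
    y: enter (2,9) at t=1.3510 ← occupied
  → r_3 = 1.3510
beam 4: φ=0°, α=165°
  dir = (cos 165°, sin 165°) = (-0.9659, 0.2588); from cell (3,7)
  next x-line at t=0.3106, next y-line at t=0.6568; Δt_x=1.0353, Δt_y=3.8637
    x: enter (2,7) at t=0.3106
    y: enter (2,8) at t=0.6568
    x: enter (1,8) at t=1.3459
    x: enter (0,8) at t=2.3811 ← occupied
  → r_4 = 2.3811
beam 5: φ=45°, α=210°
  dir = (cos 210°, sin 210°) = (-0.8660, -0.5000); from cell (3,7)
  next x-line at t=0.3464, next y-line at t=1.6600; Δt_x=1.1547, Δt_y=2.0000
    x: enter (2,7) at t=0.3464
    x: enter (1,7) at t=1.5011
    y: enter (1,6) at t=1.6600
    x: enter (0,6) at t=2.6558 ← occupied
  → r_5 = 2.6558
beam 6: φ=90°, α=255°
  dir = (cos 255°, sin 255°) = (-0.2588, -0.9659); from cell (3,7)
  next x-line at t=1.1591, next y-line at t=0.8593; Δt_x=3.8637, Δt_y=1.0353
    y: enter (3,6) at t=0.8593 ← occupied
  → r_6 = 0.8593
beam 7: φ=135°, α=300°
  dir = (cos 300°, sin 300°) = (0.5000, -0.8660); from cell (3,7)
  next x-line at t=1.4000, next y-line at t=0.9584; Δt_x=2.0000, Δt_y=1.1547
    y: enter (3,6) at t=0.9584 ← occupied
  → r_7 = 0.9584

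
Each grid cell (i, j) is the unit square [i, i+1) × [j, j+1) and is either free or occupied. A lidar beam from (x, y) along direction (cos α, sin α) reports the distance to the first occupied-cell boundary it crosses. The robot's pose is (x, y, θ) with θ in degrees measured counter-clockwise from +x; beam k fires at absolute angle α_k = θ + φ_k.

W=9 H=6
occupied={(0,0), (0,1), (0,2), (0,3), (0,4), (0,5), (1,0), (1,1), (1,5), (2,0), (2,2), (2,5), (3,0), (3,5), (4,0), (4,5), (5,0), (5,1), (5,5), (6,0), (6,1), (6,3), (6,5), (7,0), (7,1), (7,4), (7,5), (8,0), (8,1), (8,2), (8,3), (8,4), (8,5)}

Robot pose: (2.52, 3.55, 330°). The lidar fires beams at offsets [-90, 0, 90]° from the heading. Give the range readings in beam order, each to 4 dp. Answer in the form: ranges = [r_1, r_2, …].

ranges = [0.6351, 3.1000, 1.6743]

beam 1: φ=-90°, α=240°
  dir = (cos 240°, sin 240°) = (-0.5000, -0.8660); from cell (2,3)
  next x-line at t=1.0400, next y-line at t=0.6351; Δt_x=2.0000, Δt_y=1.1547
    y: enter (2,2) at t=0.6351 ← occupied
  → r_1 = 0.6351
beam 2: φ=0°, α=330°
  dir = (cos 330°, sin 330°) = (0.8660, -0.5000); from cell (2,3)
  next x-line at t=0.5543, next y-line at t=1.1000; Δt_x=1.1547, Δt_y=2.0000
    x: enter (3,3) at t=0.5543
    y: enter (3,2) at t=1.1000
    x: enter (4,2) at t=1.7090
    x: enter (5,2) at t=2.8637
    y: enter (5,1) at t=3.1000 ← occupied
  → r_2 = 3.1000
beam 3: φ=90°, α=60°
  dir = (cos 60°, sin 60°) = (0.5000, 0.8660); from cell (2,3)
  next x-line at t=0.9600, next y-line at t=0.5196; Δt_x=2.0000, Δt_y=1.1547
    y: enter (2,4) at t=0.5196
    x: enter (3,4) at t=0.9600
    y: enter (3,5) at t=1.6743 ← occupied
  → r_3 = 1.6743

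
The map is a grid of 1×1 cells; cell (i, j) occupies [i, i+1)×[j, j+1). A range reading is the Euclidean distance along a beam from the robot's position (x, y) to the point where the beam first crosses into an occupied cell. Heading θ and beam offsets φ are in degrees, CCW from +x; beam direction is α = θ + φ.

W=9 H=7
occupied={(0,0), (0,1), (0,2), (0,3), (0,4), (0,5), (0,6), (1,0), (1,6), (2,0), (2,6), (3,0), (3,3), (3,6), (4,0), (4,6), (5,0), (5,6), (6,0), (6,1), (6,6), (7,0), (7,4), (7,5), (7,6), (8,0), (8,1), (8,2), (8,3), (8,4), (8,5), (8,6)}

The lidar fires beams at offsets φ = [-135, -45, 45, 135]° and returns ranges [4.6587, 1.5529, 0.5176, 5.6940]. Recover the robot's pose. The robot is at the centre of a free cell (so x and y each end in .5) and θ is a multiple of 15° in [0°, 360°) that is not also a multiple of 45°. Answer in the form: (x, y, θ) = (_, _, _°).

(x, y, θ) = (2.5, 1.5, 240°)

The pose lattice has 31·16 = 496 candidates. Test each by forward raycasting.
  (4.5, 5.5, 240°): beam 1 = 0.5176 ≠ 4.6587 ✗
  (1.5, 2.5, 285°): beam 1 = 0.5774 ≠ 4.6587 ✗
  (7.5, 2.5, 285°): beam 1 = 7.0000 ≠ 4.6587 ✗
  …
  (2.5, 1.5, 240°): r_1=4.6587, r_2=1.5529, r_3=0.5176, r_4=5.6940 — all match ✓
No second candidate reproduces the full scan.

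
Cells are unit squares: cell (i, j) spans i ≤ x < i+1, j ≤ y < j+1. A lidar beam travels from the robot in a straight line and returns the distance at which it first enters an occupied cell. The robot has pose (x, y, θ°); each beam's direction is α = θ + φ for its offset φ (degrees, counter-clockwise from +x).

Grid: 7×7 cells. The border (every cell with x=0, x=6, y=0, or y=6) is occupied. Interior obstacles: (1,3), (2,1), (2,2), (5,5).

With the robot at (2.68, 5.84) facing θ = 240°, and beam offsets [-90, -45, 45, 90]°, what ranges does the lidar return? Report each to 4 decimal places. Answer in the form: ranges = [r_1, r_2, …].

ranges = [0.3200, 1.7393, 5.0107, 3.8336]

beam 1: φ=-90°, α=150°
  cosα=-0.8660 sinα=0.5000 | (2,5) | tMaxX 0.7852 tMaxY 0.3200 | tΔX 1.1547 tΔY 2.0000
    t=0.3200 [y] (2,6) — stop
  → r_1 = 0.3200
beam 2: φ=-45°, α=195°
  cosα=-0.9659 sinα=-0.2588 | (2,5) | tMaxX 0.7040 tMaxY 3.2455 | tΔX 1.0353 tΔY 3.8637
    t=0.7040 [x] (1,5)
    t=1.7393 [x] (0,5) — stop
  → r_2 = 1.7393
beam 3: φ=45°, α=285°
  cosα=0.2588 sinα=-0.9659 | (2,5) | tMaxX 1.2364 tMaxY 0.8696 | tΔX 3.8637 tΔY 1.0353
    t=0.8696 [y] (2,4)
    t=1.2364 [x] (3,4)
    t=1.9049 [y] (3,3)
    t=2.9402 [y] (3,2)
    t=3.9755 [y] (3,1)
    t=5.0107 [y] (3,0) — stop
  → r_3 = 5.0107
beam 4: φ=90°, α=330°
  cosα=0.8660 sinα=-0.5000 | (2,5) | tMaxX 0.3695 tMaxY 1.6800 | tΔX 1.1547 tΔY 2.0000
    t=0.3695 [x] (3,5)
    t=1.5242 [x] (4,5)
    t=1.6800 [y] (4,4)
    t=2.6789 [x] (5,4)
    t=3.6800 [y] (5,3)
    t=3.8336 [x] (6,3) — stop
  → r_4 = 3.8336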